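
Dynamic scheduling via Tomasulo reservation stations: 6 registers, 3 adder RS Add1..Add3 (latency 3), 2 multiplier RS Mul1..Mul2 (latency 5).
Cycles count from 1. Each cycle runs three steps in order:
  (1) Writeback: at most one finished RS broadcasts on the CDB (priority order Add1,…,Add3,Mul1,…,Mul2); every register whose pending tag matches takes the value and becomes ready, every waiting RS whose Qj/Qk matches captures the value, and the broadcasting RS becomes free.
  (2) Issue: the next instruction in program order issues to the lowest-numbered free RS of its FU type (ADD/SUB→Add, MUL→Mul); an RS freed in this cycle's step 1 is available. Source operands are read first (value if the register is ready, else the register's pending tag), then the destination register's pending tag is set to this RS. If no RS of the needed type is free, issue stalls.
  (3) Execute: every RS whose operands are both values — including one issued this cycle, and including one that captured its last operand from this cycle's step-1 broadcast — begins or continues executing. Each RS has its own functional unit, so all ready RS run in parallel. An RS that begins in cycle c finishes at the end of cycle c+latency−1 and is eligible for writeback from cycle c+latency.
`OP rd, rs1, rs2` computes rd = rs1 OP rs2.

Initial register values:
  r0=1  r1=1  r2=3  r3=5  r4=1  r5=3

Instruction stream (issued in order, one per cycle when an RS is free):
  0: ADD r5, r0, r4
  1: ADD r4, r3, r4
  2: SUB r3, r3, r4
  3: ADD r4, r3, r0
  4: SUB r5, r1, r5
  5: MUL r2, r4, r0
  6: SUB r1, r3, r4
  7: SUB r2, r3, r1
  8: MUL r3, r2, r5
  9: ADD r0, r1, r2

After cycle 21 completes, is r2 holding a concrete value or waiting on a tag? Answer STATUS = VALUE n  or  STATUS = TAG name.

c1: issue ADD r5<-Add1 | r0:1,r1:1,r2:3,r3:5,r4:1,r5:Add1
c2: issue ADD r4<-Add2 | r0:1,r1:1,r2:3,r3:5,r4:Add2,r5:Add1
c3: issue SUB r3<-Add3 | r0:1,r1:1,r2:3,r3:Add3,r4:Add2,r5:Add1
c4: CDB Add1=2; issue ADD r4<-Add1 | r0:1,r1:1,r2:3,r3:Add3,r4:Add1,r5:2
c5: CDB Add2=6; issue SUB r5<-Add2 | r0:1,r1:1,r2:3,r3:Add3,r4:Add1,r5:Add2
c6: issue MUL r2<-Mul1 | r0:1,r1:1,r2:Mul1,r3:Add3,r4:Add1,r5:Add2
c7: stall | r0:1,r1:1,r2:Mul1,r3:Add3,r4:Add1,r5:Add2
c8: CDB Add2=-1; issue SUB r1<-Add2 | r0:1,r1:Add2,r2:Mul1,r3:Add3,r4:Add1,r5:-1
c9: CDB Add3=-1; issue SUB r2<-Add3 | r0:1,r1:Add2,r2:Add3,r3:-1,r4:Add1,r5:-1
c10: issue MUL r3<-Mul2 | r0:1,r1:Add2,r2:Add3,r3:Mul2,r4:Add1,r5:-1
c11: stall | r0:1,r1:Add2,r2:Add3,r3:Mul2,r4:Add1,r5:-1
c12: CDB Add1=0; issue ADD r0<-Add1 | r0:Add1,r1:Add2,r2:Add3,r3:Mul2,r4:0,r5:-1
c13: - | r0:Add1,r1:Add2,r2:Add3,r3:Mul2,r4:0,r5:-1
c14: - | r0:Add1,r1:Add2,r2:Add3,r3:Mul2,r4:0,r5:-1
c15: CDB Add2=-1 | r0:Add1,r1:-1,r2:Add3,r3:Mul2,r4:0,r5:-1
c16: - | r0:Add1,r1:-1,r2:Add3,r3:Mul2,r4:0,r5:-1
c17: CDB Mul1=0 | r0:Add1,r1:-1,r2:Add3,r3:Mul2,r4:0,r5:-1
c18: CDB Add3=0 | r0:Add1,r1:-1,r2:0,r3:Mul2,r4:0,r5:-1
c19: - | r0:Add1,r1:-1,r2:0,r3:Mul2,r4:0,r5:-1
c20: - | r0:Add1,r1:-1,r2:0,r3:Mul2,r4:0,r5:-1
c21: CDB Add1=-1 | r0:-1,r1:-1,r2:0,r3:Mul2,r4:0,r5:-1

STATUS = VALUE 0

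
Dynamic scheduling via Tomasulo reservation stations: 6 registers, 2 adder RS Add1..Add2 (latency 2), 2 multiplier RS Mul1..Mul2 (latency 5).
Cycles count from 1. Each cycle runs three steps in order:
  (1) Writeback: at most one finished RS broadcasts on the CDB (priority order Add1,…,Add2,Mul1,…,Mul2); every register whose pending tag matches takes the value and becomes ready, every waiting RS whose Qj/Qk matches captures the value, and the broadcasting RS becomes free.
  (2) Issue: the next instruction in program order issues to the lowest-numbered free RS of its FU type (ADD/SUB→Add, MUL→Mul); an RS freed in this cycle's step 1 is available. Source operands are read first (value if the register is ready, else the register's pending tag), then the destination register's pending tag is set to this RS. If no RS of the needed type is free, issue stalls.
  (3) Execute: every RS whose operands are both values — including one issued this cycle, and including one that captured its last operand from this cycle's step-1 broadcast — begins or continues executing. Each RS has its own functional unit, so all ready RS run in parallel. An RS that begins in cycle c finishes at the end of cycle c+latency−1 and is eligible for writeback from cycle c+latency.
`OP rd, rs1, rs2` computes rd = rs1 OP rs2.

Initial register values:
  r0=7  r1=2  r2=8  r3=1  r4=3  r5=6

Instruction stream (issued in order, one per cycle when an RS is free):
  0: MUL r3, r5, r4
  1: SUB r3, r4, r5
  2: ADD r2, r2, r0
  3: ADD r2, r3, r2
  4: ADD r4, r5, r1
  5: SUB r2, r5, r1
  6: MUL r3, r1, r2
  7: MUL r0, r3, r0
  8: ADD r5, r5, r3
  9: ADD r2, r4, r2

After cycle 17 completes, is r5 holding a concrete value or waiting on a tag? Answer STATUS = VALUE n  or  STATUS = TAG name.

c1: issue MUL r3<-Mul1 | r0:7,r1:2,r2:8,r3:Mul1,r4:3,r5:6
c2: issue SUB r3<-Add1 | r0:7,r1:2,r2:8,r3:Add1,r4:3,r5:6
c3: issue ADD r2<-Add2 | r0:7,r1:2,r2:Add2,r3:Add1,r4:3,r5:6
c4: CDB Add1=-3; issue ADD r2<-Add1 | r0:7,r1:2,r2:Add1,r3:-3,r4:3,r5:6
c5: CDB Add2=15; issue ADD r4<-Add2 | r0:7,r1:2,r2:Add1,r3:-3,r4:Add2,r5:6
c6: CDB Mul1=18; stall | r0:7,r1:2,r2:Add1,r3:-3,r4:Add2,r5:6
c7: CDB Add1=12; issue SUB r2<-Add1 | r0:7,r1:2,r2:Add1,r3:-3,r4:Add2,r5:6
c8: CDB Add2=8; issue MUL r3<-Mul1 | r0:7,r1:2,r2:Add1,r3:Mul1,r4:8,r5:6
c9: CDB Add1=4; issue MUL r0<-Mul2 | r0:Mul2,r1:2,r2:4,r3:Mul1,r4:8,r5:6
c10: issue ADD r5<-Add1 | r0:Mul2,r1:2,r2:4,r3:Mul1,r4:8,r5:Add1
c11: issue ADD r2<-Add2 | r0:Mul2,r1:2,r2:Add2,r3:Mul1,r4:8,r5:Add1
c12: - | r0:Mul2,r1:2,r2:Add2,r3:Mul1,r4:8,r5:Add1
c13: CDB Add2=12 | r0:Mul2,r1:2,r2:12,r3:Mul1,r4:8,r5:Add1
c14: CDB Mul1=8 | r0:Mul2,r1:2,r2:12,r3:8,r4:8,r5:Add1
c15: - | r0:Mul2,r1:2,r2:12,r3:8,r4:8,r5:Add1
c16: CDB Add1=14 | r0:Mul2,r1:2,r2:12,r3:8,r4:8,r5:14
c17: - | r0:Mul2,r1:2,r2:12,r3:8,r4:8,r5:14

STATUS = VALUE 14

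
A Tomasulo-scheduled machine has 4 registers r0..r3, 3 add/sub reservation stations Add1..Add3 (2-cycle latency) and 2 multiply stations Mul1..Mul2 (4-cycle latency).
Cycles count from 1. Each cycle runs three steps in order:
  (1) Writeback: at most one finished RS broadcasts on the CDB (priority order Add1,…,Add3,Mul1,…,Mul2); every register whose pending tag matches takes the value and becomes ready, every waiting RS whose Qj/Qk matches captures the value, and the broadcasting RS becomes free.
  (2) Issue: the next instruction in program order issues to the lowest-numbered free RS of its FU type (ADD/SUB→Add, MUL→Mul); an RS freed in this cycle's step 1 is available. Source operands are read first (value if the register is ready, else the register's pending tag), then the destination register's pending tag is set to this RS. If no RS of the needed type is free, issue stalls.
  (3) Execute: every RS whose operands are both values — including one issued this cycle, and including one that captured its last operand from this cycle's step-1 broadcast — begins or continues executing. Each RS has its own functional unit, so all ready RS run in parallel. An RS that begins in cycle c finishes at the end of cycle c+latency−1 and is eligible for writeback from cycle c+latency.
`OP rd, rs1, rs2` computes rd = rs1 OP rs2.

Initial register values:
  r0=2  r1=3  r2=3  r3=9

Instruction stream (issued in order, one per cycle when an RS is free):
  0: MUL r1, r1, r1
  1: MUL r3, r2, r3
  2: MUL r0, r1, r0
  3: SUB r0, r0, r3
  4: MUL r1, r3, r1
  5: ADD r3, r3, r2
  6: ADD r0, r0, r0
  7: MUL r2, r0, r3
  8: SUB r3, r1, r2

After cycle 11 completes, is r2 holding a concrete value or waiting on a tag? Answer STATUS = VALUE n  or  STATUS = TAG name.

cycle 1: issue MUL r1<-Mul1 // r0:2,r1:Mul1,r2:3,r3:9
cycle 2: issue MUL r3<-Mul2 // r0:2,r1:Mul1,r2:3,r3:Mul2
cycle 3: stall // r0:2,r1:Mul1,r2:3,r3:Mul2
cycle 4: stall // r0:2,r1:Mul1,r2:3,r3:Mul2
cycle 5: CDB Mul1=9; issue MUL r0<-Mul1 // r0:Mul1,r1:9,r2:3,r3:Mul2
cycle 6: CDB Mul2=27; issue SUB r0<-Add1 // r0:Add1,r1:9,r2:3,r3:27
cycle 7: issue MUL r1<-Mul2 // r0:Add1,r1:Mul2,r2:3,r3:27
cycle 8: issue ADD r3<-Add2 // r0:Add1,r1:Mul2,r2:3,r3:Add2
cycle 9: CDB Mul1=18; issue ADD r0<-Add3 // r0:Add3,r1:Mul2,r2:3,r3:Add2
cycle 10: CDB Add2=30; issue MUL r2<-Mul1 // r0:Add3,r1:Mul2,r2:Mul1,r3:30
cycle 11: CDB Add1=-9; issue SUB r3<-Add1 // r0:Add3,r1:Mul2,r2:Mul1,r3:Add1

STATUS = TAG Mul1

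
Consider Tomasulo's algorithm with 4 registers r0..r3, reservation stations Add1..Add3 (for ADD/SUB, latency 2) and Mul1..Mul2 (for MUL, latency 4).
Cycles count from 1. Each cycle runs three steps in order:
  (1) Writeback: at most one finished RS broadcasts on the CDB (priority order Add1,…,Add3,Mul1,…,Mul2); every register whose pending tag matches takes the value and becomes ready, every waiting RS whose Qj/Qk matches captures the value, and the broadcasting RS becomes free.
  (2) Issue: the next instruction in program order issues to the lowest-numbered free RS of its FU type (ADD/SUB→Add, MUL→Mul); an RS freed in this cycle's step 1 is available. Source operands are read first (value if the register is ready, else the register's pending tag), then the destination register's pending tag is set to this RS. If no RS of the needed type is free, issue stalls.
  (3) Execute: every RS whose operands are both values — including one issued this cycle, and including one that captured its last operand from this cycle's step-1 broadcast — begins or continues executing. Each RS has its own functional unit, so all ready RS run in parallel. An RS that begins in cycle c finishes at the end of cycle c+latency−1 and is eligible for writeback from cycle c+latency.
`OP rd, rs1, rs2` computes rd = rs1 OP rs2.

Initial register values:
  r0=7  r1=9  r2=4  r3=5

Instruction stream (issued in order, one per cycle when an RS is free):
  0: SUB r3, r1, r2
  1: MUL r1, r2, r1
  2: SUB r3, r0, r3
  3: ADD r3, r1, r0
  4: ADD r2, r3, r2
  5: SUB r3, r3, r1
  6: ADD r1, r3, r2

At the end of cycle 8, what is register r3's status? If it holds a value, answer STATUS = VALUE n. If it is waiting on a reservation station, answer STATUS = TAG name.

STATUS = TAG Add3

cycle 1: issue SUB r3<-Add1 // r0:7,r1:9,r2:4,r3:Add1
cycle 2: issue MUL r1<-Mul1 // r0:7,r1:Mul1,r2:4,r3:Add1
cycle 3: CDB Add1=5; issue SUB r3<-Add1 // r0:7,r1:Mul1,r2:4,r3:Add1
cycle 4: issue ADD r3<-Add2 // r0:7,r1:Mul1,r2:4,r3:Add2
cycle 5: CDB Add1=2; issue ADD r2<-Add1 // r0:7,r1:Mul1,r2:Add1,r3:Add2
cycle 6: CDB Mul1=36; issue SUB r3<-Add3 // r0:7,r1:36,r2:Add1,r3:Add3
cycle 7: stall // r0:7,r1:36,r2:Add1,r3:Add3
cycle 8: CDB Add2=43; issue ADD r1<-Add2 // r0:7,r1:Add2,r2:Add1,r3:Add3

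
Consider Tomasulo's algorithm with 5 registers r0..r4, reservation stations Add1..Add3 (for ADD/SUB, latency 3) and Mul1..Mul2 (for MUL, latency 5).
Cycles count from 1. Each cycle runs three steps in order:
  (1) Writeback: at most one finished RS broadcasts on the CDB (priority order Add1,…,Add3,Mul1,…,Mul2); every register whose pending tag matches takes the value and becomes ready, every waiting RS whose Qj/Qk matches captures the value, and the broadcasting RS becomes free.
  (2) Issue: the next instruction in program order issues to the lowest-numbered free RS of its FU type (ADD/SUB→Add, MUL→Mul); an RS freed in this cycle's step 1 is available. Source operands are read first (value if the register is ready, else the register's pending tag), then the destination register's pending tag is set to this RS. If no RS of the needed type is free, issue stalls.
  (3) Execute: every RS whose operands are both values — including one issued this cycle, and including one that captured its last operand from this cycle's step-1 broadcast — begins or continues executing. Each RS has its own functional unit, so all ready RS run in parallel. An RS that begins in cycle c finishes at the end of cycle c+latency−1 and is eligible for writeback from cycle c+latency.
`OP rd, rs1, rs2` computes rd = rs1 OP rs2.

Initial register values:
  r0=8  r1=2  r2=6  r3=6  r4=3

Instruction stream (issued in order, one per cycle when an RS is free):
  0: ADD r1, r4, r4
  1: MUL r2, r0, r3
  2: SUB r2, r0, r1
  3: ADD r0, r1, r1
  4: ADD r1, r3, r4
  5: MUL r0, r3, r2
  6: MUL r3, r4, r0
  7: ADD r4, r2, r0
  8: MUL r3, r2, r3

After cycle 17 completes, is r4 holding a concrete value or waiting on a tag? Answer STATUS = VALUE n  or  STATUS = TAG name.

STATUS = VALUE 14

cycle 1: issue ADD r1<-Add1 // r0:8,r1:Add1,r2:6,r3:6,r4:3
cycle 2: issue MUL r2<-Mul1 // r0:8,r1:Add1,r2:Mul1,r3:6,r4:3
cycle 3: issue SUB r2<-Add2 // r0:8,r1:Add1,r2:Add2,r3:6,r4:3
cycle 4: CDB Add1=6; issue ADD r0<-Add1 // r0:Add1,r1:6,r2:Add2,r3:6,r4:3
cycle 5: issue ADD r1<-Add3 // r0:Add1,r1:Add3,r2:Add2,r3:6,r4:3
cycle 6: issue MUL r0<-Mul2 // r0:Mul2,r1:Add3,r2:Add2,r3:6,r4:3
cycle 7: CDB Add1=12; stall // r0:Mul2,r1:Add3,r2:Add2,r3:6,r4:3
cycle 8: CDB Add2=2; stall // r0:Mul2,r1:Add3,r2:2,r3:6,r4:3
cycle 9: CDB Add3=9; stall // r0:Mul2,r1:9,r2:2,r3:6,r4:3
cycle 10: CDB Mul1=48; issue MUL r3<-Mul1 // r0:Mul2,r1:9,r2:2,r3:Mul1,r4:3
cycle 11: issue ADD r4<-Add1 // r0:Mul2,r1:9,r2:2,r3:Mul1,r4:Add1
cycle 12: stall // r0:Mul2,r1:9,r2:2,r3:Mul1,r4:Add1
cycle 13: CDB Mul2=12; issue MUL r3<-Mul2 // r0:12,r1:9,r2:2,r3:Mul2,r4:Add1
cycle 14: - // r0:12,r1:9,r2:2,r3:Mul2,r4:Add1
cycle 15: - // r0:12,r1:9,r2:2,r3:Mul2,r4:Add1
cycle 16: CDB Add1=14 // r0:12,r1:9,r2:2,r3:Mul2,r4:14
cycle 17: - // r0:12,r1:9,r2:2,r3:Mul2,r4:14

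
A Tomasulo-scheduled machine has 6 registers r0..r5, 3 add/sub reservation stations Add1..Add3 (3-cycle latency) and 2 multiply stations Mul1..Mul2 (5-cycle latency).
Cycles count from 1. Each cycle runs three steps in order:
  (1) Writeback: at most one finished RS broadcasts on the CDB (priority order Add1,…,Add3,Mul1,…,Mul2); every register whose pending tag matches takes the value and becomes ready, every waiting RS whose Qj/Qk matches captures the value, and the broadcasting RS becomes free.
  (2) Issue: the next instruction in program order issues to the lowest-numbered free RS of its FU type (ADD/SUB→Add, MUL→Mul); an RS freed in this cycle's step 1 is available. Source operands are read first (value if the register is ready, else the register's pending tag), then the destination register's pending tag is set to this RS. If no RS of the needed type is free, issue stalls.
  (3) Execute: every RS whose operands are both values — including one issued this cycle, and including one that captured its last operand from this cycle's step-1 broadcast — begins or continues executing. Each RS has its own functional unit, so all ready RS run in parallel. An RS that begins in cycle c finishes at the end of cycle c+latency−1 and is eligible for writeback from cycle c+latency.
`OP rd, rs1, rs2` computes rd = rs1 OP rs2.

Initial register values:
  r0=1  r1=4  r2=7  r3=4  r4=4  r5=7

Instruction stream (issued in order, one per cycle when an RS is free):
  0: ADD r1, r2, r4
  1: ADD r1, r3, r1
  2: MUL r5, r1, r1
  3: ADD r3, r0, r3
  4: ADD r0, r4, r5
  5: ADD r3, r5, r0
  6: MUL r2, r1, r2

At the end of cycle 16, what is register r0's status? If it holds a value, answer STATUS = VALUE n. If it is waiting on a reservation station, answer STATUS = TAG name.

STATUS = VALUE 229

c1: issue ADD r1<-Add1 | r0:1,r1:Add1,r2:7,r3:4,r4:4,r5:7
c2: issue ADD r1<-Add2 | r0:1,r1:Add2,r2:7,r3:4,r4:4,r5:7
c3: issue MUL r5<-Mul1 | r0:1,r1:Add2,r2:7,r3:4,r4:4,r5:Mul1
c4: CDB Add1=11; issue ADD r3<-Add1 | r0:1,r1:Add2,r2:7,r3:Add1,r4:4,r5:Mul1
c5: issue ADD r0<-Add3 | r0:Add3,r1:Add2,r2:7,r3:Add1,r4:4,r5:Mul1
c6: stall | r0:Add3,r1:Add2,r2:7,r3:Add1,r4:4,r5:Mul1
c7: CDB Add1=5; issue ADD r3<-Add1 | r0:Add3,r1:Add2,r2:7,r3:Add1,r4:4,r5:Mul1
c8: CDB Add2=15; issue MUL r2<-Mul2 | r0:Add3,r1:15,r2:Mul2,r3:Add1,r4:4,r5:Mul1
c9: - | r0:Add3,r1:15,r2:Mul2,r3:Add1,r4:4,r5:Mul1
c10: - | r0:Add3,r1:15,r2:Mul2,r3:Add1,r4:4,r5:Mul1
c11: - | r0:Add3,r1:15,r2:Mul2,r3:Add1,r4:4,r5:Mul1
c12: - | r0:Add3,r1:15,r2:Mul2,r3:Add1,r4:4,r5:Mul1
c13: CDB Mul1=225 | r0:Add3,r1:15,r2:Mul2,r3:Add1,r4:4,r5:225
c14: CDB Mul2=105 | r0:Add3,r1:15,r2:105,r3:Add1,r4:4,r5:225
c15: - | r0:Add3,r1:15,r2:105,r3:Add1,r4:4,r5:225
c16: CDB Add3=229 | r0:229,r1:15,r2:105,r3:Add1,r4:4,r5:225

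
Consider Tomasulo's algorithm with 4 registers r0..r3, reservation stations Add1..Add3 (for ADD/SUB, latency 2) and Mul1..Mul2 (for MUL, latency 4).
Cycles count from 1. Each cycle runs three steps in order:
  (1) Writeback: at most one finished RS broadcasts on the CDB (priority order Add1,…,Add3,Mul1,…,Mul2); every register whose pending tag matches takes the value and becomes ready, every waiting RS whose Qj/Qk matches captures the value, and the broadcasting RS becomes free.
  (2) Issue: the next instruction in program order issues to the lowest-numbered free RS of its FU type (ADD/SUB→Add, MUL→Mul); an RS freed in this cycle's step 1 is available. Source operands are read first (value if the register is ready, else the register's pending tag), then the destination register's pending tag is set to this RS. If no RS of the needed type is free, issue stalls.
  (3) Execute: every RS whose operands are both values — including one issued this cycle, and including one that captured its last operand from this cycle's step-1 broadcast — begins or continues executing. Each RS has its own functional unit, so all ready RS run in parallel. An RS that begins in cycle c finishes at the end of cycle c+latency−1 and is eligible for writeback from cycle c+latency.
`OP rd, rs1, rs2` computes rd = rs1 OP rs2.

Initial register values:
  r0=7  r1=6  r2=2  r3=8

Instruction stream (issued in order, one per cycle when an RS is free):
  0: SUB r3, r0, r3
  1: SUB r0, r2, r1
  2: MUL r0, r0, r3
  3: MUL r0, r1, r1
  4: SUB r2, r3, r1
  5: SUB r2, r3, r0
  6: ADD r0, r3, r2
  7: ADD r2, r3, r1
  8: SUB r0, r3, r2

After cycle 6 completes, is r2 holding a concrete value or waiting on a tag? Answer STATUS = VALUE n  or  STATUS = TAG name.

STATUS = TAG Add2

cycle 1: issue SUB r3<-Add1 // r0:7,r1:6,r2:2,r3:Add1
cycle 2: issue SUB r0<-Add2 // r0:Add2,r1:6,r2:2,r3:Add1
cycle 3: CDB Add1=-1; issue MUL r0<-Mul1 // r0:Mul1,r1:6,r2:2,r3:-1
cycle 4: CDB Add2=-4; issue MUL r0<-Mul2 // r0:Mul2,r1:6,r2:2,r3:-1
cycle 5: issue SUB r2<-Add1 // r0:Mul2,r1:6,r2:Add1,r3:-1
cycle 6: issue SUB r2<-Add2 // r0:Mul2,r1:6,r2:Add2,r3:-1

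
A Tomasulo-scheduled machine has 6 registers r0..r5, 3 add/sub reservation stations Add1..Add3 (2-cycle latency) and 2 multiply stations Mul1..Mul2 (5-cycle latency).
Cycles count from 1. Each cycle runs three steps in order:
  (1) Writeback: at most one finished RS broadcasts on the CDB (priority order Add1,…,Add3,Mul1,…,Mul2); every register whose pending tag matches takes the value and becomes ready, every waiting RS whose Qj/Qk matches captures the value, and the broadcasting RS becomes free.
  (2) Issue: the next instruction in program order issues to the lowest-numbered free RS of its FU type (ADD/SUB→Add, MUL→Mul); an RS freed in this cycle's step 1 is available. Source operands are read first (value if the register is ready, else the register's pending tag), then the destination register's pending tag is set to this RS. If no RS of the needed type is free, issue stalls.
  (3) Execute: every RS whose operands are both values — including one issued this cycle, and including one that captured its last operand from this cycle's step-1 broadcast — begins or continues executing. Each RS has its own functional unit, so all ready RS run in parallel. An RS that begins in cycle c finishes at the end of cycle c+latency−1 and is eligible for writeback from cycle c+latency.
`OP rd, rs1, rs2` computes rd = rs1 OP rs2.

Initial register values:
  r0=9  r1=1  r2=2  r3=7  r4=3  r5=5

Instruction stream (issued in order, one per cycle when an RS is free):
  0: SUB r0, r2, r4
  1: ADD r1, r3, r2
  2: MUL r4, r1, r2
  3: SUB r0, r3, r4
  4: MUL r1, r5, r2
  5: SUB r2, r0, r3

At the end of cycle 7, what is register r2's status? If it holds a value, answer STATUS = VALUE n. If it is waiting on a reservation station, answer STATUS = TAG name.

  c1: issue SUB r0<-Add1  regs: r0:Add1,r1:1,r2:2,r3:7,r4:3,r5:5
  c2: issue ADD r1<-Add2  regs: r0:Add1,r1:Add2,r2:2,r3:7,r4:3,r5:5
  c3: CDB Add1=-1; issue MUL r4<-Mul1  regs: r0:-1,r1:Add2,r2:2,r3:7,r4:Mul1,r5:5
  c4: CDB Add2=9; issue SUB r0<-Add1  regs: r0:Add1,r1:9,r2:2,r3:7,r4:Mul1,r5:5
  c5: issue MUL r1<-Mul2  regs: r0:Add1,r1:Mul2,r2:2,r3:7,r4:Mul1,r5:5
  c6: issue SUB r2<-Add2  regs: r0:Add1,r1:Mul2,r2:Add2,r3:7,r4:Mul1,r5:5
  c7: -  regs: r0:Add1,r1:Mul2,r2:Add2,r3:7,r4:Mul1,r5:5

STATUS = TAG Add2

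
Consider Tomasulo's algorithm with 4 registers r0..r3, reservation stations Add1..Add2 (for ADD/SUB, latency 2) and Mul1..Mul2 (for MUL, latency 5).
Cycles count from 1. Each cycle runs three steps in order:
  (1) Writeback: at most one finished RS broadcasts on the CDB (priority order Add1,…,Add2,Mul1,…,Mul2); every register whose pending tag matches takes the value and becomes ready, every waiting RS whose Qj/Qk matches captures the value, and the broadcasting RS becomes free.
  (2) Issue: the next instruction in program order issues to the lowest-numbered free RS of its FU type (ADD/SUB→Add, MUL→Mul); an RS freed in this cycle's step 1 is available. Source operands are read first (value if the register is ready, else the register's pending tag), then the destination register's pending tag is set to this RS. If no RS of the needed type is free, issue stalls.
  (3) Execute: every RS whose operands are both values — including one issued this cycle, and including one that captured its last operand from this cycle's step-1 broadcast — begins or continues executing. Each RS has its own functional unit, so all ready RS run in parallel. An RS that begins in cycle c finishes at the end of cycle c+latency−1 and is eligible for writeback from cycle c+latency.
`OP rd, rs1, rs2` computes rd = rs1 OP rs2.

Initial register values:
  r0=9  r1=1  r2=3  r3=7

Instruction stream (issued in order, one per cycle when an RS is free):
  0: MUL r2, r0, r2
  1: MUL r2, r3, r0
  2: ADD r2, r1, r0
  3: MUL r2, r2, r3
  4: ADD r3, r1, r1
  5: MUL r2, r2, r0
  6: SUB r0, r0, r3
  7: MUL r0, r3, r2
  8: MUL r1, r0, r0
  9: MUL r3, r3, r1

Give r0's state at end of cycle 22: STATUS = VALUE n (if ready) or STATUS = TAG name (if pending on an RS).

STATUS = VALUE 1260

  c1: issue MUL r2<-Mul1  regs: r0:9,r1:1,r2:Mul1,r3:7
  c2: issue MUL r2<-Mul2  regs: r0:9,r1:1,r2:Mul2,r3:7
  c3: issue ADD r2<-Add1  regs: r0:9,r1:1,r2:Add1,r3:7
  c4: stall  regs: r0:9,r1:1,r2:Add1,r3:7
  c5: CDB Add1=10; stall  regs: r0:9,r1:1,r2:10,r3:7
  c6: CDB Mul1=27; issue MUL r2<-Mul1  regs: r0:9,r1:1,r2:Mul1,r3:7
  c7: CDB Mul2=63; issue ADD r3<-Add1  regs: r0:9,r1:1,r2:Mul1,r3:Add1
  c8: issue MUL r2<-Mul2  regs: r0:9,r1:1,r2:Mul2,r3:Add1
  c9: CDB Add1=2; issue SUB r0<-Add1  regs: r0:Add1,r1:1,r2:Mul2,r3:2
  c10: stall  regs: r0:Add1,r1:1,r2:Mul2,r3:2
  c11: CDB Add1=7; stall  regs: r0:7,r1:1,r2:Mul2,r3:2
  c12: CDB Mul1=70; issue MUL r0<-Mul1  regs: r0:Mul1,r1:1,r2:Mul2,r3:2
  c13: stall  regs: r0:Mul1,r1:1,r2:Mul2,r3:2
  c14: stall  regs: r0:Mul1,r1:1,r2:Mul2,r3:2
  c15: stall  regs: r0:Mul1,r1:1,r2:Mul2,r3:2
  c16: stall  regs: r0:Mul1,r1:1,r2:Mul2,r3:2
  c17: CDB Mul2=630; issue MUL r1<-Mul2  regs: r0:Mul1,r1:Mul2,r2:630,r3:2
  c18: stall  regs: r0:Mul1,r1:Mul2,r2:630,r3:2
  c19: stall  regs: r0:Mul1,r1:Mul2,r2:630,r3:2
  c20: stall  regs: r0:Mul1,r1:Mul2,r2:630,r3:2
  c21: stall  regs: r0:Mul1,r1:Mul2,r2:630,r3:2
  c22: CDB Mul1=1260; issue MUL r3<-Mul1  regs: r0:1260,r1:Mul2,r2:630,r3:Mul1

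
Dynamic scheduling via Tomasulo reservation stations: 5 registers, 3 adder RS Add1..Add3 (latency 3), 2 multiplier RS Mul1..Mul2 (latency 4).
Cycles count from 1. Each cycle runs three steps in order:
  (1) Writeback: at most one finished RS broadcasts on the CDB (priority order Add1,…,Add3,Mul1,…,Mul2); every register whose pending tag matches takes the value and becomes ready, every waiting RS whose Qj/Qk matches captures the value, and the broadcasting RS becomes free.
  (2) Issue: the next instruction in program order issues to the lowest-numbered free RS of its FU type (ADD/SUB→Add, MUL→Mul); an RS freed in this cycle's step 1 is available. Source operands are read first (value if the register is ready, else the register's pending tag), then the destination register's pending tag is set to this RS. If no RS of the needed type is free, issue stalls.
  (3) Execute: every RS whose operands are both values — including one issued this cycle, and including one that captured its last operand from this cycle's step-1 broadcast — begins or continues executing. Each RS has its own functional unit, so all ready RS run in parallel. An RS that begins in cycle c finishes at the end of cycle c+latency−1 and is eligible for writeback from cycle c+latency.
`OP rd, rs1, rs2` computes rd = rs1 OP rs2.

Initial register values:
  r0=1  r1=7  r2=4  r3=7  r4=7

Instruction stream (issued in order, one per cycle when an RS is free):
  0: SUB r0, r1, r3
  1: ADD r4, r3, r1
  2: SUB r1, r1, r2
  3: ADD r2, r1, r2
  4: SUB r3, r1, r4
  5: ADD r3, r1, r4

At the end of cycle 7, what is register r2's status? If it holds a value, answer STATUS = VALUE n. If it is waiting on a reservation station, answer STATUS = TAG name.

  c1: issue SUB r0<-Add1  regs: r0:Add1,r1:7,r2:4,r3:7,r4:7
  c2: issue ADD r4<-Add2  regs: r0:Add1,r1:7,r2:4,r3:7,r4:Add2
  c3: issue SUB r1<-Add3  regs: r0:Add1,r1:Add3,r2:4,r3:7,r4:Add2
  c4: CDB Add1=0; issue ADD r2<-Add1  regs: r0:0,r1:Add3,r2:Add1,r3:7,r4:Add2
  c5: CDB Add2=14; issue SUB r3<-Add2  regs: r0:0,r1:Add3,r2:Add1,r3:Add2,r4:14
  c6: CDB Add3=3; issue ADD r3<-Add3  regs: r0:0,r1:3,r2:Add1,r3:Add3,r4:14
  c7: -  regs: r0:0,r1:3,r2:Add1,r3:Add3,r4:14

STATUS = TAG Add1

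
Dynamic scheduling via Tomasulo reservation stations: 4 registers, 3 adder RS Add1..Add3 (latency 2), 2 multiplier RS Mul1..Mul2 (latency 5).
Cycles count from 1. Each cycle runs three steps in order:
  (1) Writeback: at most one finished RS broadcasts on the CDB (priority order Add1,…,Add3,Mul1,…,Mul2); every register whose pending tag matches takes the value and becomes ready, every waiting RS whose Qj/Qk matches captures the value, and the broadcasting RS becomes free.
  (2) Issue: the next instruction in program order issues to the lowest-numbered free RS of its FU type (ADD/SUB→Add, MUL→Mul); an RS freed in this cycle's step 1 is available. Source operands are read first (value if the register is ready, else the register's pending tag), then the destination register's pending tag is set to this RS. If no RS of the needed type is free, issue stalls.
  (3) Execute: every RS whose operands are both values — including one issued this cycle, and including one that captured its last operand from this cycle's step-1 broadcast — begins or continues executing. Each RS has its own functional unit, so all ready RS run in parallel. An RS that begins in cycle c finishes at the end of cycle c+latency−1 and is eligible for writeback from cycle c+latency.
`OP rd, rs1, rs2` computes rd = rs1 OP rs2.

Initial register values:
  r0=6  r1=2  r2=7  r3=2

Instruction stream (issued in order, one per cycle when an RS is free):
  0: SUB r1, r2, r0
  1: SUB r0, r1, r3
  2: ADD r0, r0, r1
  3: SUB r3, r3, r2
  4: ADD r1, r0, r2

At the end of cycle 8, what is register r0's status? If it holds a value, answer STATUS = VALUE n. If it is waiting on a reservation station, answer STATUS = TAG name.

STATUS = VALUE 0

  c1: issue SUB r1<-Add1  regs: r0:6,r1:Add1,r2:7,r3:2
  c2: issue SUB r0<-Add2  regs: r0:Add2,r1:Add1,r2:7,r3:2
  c3: CDB Add1=1; issue ADD r0<-Add1  regs: r0:Add1,r1:1,r2:7,r3:2
  c4: issue SUB r3<-Add3  regs: r0:Add1,r1:1,r2:7,r3:Add3
  c5: CDB Add2=-1; issue ADD r1<-Add2  regs: r0:Add1,r1:Add2,r2:7,r3:Add3
  c6: CDB Add3=-5  regs: r0:Add1,r1:Add2,r2:7,r3:-5
  c7: CDB Add1=0  regs: r0:0,r1:Add2,r2:7,r3:-5
  c8: -  regs: r0:0,r1:Add2,r2:7,r3:-5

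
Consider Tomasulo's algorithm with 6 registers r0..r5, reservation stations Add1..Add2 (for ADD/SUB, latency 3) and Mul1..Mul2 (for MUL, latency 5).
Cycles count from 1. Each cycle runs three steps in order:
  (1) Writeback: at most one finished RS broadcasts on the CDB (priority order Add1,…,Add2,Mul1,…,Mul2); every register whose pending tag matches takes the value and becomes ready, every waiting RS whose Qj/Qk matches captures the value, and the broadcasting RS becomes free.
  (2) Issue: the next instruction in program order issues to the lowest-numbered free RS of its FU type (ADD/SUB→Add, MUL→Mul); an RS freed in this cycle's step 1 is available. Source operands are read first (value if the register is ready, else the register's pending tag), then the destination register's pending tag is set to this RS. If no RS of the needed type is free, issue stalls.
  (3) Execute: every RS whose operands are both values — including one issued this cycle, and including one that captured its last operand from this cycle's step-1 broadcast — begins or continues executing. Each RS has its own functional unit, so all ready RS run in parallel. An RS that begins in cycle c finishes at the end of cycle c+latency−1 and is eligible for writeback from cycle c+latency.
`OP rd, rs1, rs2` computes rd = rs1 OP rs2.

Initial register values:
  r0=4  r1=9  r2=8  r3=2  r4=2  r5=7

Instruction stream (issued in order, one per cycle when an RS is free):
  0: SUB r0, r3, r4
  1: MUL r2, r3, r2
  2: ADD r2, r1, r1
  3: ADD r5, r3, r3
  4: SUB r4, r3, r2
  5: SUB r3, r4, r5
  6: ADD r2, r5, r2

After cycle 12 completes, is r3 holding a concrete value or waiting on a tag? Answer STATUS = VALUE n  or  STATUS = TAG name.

STATUS = VALUE -20

c1: issue SUB r0<-Add1 | r0:Add1,r1:9,r2:8,r3:2,r4:2,r5:7
c2: issue MUL r2<-Mul1 | r0:Add1,r1:9,r2:Mul1,r3:2,r4:2,r5:7
c3: issue ADD r2<-Add2 | r0:Add1,r1:9,r2:Add2,r3:2,r4:2,r5:7
c4: CDB Add1=0; issue ADD r5<-Add1 | r0:0,r1:9,r2:Add2,r3:2,r4:2,r5:Add1
c5: stall | r0:0,r1:9,r2:Add2,r3:2,r4:2,r5:Add1
c6: CDB Add2=18; issue SUB r4<-Add2 | r0:0,r1:9,r2:18,r3:2,r4:Add2,r5:Add1
c7: CDB Add1=4; issue SUB r3<-Add1 | r0:0,r1:9,r2:18,r3:Add1,r4:Add2,r5:4
c8: CDB Mul1=16; stall | r0:0,r1:9,r2:18,r3:Add1,r4:Add2,r5:4
c9: CDB Add2=-16; issue ADD r2<-Add2 | r0:0,r1:9,r2:Add2,r3:Add1,r4:-16,r5:4
c10: - | r0:0,r1:9,r2:Add2,r3:Add1,r4:-16,r5:4
c11: - | r0:0,r1:9,r2:Add2,r3:Add1,r4:-16,r5:4
c12: CDB Add1=-20 | r0:0,r1:9,r2:Add2,r3:-20,r4:-16,r5:4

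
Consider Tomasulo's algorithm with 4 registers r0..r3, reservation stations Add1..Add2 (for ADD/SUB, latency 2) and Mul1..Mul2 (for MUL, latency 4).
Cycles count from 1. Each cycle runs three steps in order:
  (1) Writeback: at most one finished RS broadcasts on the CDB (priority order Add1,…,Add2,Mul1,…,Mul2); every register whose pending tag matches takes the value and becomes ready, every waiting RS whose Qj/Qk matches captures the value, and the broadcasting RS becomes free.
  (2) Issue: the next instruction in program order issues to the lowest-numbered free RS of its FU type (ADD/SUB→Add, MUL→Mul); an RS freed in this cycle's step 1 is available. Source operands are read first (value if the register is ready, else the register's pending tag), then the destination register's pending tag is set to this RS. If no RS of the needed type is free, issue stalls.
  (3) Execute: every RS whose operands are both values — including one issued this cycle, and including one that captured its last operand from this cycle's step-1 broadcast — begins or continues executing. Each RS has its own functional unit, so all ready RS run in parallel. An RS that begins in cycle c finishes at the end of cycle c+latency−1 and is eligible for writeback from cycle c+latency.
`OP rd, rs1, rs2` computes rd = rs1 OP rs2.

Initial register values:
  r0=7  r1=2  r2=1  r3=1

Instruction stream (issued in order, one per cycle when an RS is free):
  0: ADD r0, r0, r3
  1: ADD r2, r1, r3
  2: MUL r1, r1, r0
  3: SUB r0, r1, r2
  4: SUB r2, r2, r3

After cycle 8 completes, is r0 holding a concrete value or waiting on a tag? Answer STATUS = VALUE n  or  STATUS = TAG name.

c1: issue ADD r0<-Add1 | r0:Add1,r1:2,r2:1,r3:1
c2: issue ADD r2<-Add2 | r0:Add1,r1:2,r2:Add2,r3:1
c3: CDB Add1=8; issue MUL r1<-Mul1 | r0:8,r1:Mul1,r2:Add2,r3:1
c4: CDB Add2=3; issue SUB r0<-Add1 | r0:Add1,r1:Mul1,r2:3,r3:1
c5: issue SUB r2<-Add2 | r0:Add1,r1:Mul1,r2:Add2,r3:1
c6: - | r0:Add1,r1:Mul1,r2:Add2,r3:1
c7: CDB Add2=2 | r0:Add1,r1:Mul1,r2:2,r3:1
c8: CDB Mul1=16 | r0:Add1,r1:16,r2:2,r3:1

STATUS = TAG Add1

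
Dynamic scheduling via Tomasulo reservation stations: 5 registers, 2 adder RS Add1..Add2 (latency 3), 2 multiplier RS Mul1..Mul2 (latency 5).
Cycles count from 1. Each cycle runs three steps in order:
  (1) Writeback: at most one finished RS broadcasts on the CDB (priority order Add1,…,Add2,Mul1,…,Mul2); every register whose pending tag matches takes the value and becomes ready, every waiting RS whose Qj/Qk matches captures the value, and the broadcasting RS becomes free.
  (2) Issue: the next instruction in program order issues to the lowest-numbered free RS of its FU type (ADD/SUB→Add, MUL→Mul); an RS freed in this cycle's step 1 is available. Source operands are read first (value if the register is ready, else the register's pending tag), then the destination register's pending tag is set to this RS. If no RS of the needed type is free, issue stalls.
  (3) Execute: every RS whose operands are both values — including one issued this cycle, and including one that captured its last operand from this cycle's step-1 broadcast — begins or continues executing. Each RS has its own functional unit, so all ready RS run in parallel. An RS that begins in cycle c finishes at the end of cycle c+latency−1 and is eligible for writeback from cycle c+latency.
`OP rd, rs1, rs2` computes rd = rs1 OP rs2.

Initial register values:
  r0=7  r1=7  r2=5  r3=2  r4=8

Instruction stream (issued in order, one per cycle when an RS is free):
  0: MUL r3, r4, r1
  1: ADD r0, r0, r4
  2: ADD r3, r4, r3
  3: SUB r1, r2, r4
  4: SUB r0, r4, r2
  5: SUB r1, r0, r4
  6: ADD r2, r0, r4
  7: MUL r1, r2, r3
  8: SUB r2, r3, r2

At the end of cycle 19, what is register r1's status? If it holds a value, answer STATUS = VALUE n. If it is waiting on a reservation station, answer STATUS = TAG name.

c1: issue MUL r3<-Mul1 | r0:7,r1:7,r2:5,r3:Mul1,r4:8
c2: issue ADD r0<-Add1 | r0:Add1,r1:7,r2:5,r3:Mul1,r4:8
c3: issue ADD r3<-Add2 | r0:Add1,r1:7,r2:5,r3:Add2,r4:8
c4: stall | r0:Add1,r1:7,r2:5,r3:Add2,r4:8
c5: CDB Add1=15; issue SUB r1<-Add1 | r0:15,r1:Add1,r2:5,r3:Add2,r4:8
c6: CDB Mul1=56; stall | r0:15,r1:Add1,r2:5,r3:Add2,r4:8
c7: stall | r0:15,r1:Add1,r2:5,r3:Add2,r4:8
c8: CDB Add1=-3; issue SUB r0<-Add1 | r0:Add1,r1:-3,r2:5,r3:Add2,r4:8
c9: CDB Add2=64; issue SUB r1<-Add2 | r0:Add1,r1:Add2,r2:5,r3:64,r4:8
c10: stall | r0:Add1,r1:Add2,r2:5,r3:64,r4:8
c11: CDB Add1=3; issue ADD r2<-Add1 | r0:3,r1:Add2,r2:Add1,r3:64,r4:8
c12: issue MUL r1<-Mul1 | r0:3,r1:Mul1,r2:Add1,r3:64,r4:8
c13: stall | r0:3,r1:Mul1,r2:Add1,r3:64,r4:8
c14: CDB Add1=11; issue SUB r2<-Add1 | r0:3,r1:Mul1,r2:Add1,r3:64,r4:8
c15: CDB Add2=-5 | r0:3,r1:Mul1,r2:Add1,r3:64,r4:8
c16: - | r0:3,r1:Mul1,r2:Add1,r3:64,r4:8
c17: CDB Add1=53 | r0:3,r1:Mul1,r2:53,r3:64,r4:8
c18: - | r0:3,r1:Mul1,r2:53,r3:64,r4:8
c19: CDB Mul1=704 | r0:3,r1:704,r2:53,r3:64,r4:8

STATUS = VALUE 704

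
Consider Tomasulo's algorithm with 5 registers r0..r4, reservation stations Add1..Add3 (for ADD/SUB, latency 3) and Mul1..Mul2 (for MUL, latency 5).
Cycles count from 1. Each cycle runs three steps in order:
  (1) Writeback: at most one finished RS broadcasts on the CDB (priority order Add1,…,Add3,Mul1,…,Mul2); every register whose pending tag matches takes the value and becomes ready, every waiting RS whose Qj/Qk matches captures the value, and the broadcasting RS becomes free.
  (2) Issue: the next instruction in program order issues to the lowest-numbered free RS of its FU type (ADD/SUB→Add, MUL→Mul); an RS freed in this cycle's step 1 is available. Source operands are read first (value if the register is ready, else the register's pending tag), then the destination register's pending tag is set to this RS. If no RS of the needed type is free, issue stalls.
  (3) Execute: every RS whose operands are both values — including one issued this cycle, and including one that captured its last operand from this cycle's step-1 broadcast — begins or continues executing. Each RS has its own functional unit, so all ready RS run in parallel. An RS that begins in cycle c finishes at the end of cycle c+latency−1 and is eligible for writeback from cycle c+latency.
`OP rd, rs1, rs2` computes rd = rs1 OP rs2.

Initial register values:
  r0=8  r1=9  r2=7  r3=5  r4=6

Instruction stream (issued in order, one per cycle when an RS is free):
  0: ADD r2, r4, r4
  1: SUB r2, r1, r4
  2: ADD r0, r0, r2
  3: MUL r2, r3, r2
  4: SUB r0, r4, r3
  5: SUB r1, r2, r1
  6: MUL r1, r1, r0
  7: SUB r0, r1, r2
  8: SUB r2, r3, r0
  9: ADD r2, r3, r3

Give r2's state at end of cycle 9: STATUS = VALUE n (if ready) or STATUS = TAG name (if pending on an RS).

STATUS = TAG Add3

c1: issue ADD r2<-Add1 | r0:8,r1:9,r2:Add1,r3:5,r4:6
c2: issue SUB r2<-Add2 | r0:8,r1:9,r2:Add2,r3:5,r4:6
c3: issue ADD r0<-Add3 | r0:Add3,r1:9,r2:Add2,r3:5,r4:6
c4: CDB Add1=12; issue MUL r2<-Mul1 | r0:Add3,r1:9,r2:Mul1,r3:5,r4:6
c5: CDB Add2=3; issue SUB r0<-Add1 | r0:Add1,r1:9,r2:Mul1,r3:5,r4:6
c6: issue SUB r1<-Add2 | r0:Add1,r1:Add2,r2:Mul1,r3:5,r4:6
c7: issue MUL r1<-Mul2 | r0:Add1,r1:Mul2,r2:Mul1,r3:5,r4:6
c8: CDB Add1=1; issue SUB r0<-Add1 | r0:Add1,r1:Mul2,r2:Mul1,r3:5,r4:6
c9: CDB Add3=11; issue SUB r2<-Add3 | r0:Add1,r1:Mul2,r2:Add3,r3:5,r4:6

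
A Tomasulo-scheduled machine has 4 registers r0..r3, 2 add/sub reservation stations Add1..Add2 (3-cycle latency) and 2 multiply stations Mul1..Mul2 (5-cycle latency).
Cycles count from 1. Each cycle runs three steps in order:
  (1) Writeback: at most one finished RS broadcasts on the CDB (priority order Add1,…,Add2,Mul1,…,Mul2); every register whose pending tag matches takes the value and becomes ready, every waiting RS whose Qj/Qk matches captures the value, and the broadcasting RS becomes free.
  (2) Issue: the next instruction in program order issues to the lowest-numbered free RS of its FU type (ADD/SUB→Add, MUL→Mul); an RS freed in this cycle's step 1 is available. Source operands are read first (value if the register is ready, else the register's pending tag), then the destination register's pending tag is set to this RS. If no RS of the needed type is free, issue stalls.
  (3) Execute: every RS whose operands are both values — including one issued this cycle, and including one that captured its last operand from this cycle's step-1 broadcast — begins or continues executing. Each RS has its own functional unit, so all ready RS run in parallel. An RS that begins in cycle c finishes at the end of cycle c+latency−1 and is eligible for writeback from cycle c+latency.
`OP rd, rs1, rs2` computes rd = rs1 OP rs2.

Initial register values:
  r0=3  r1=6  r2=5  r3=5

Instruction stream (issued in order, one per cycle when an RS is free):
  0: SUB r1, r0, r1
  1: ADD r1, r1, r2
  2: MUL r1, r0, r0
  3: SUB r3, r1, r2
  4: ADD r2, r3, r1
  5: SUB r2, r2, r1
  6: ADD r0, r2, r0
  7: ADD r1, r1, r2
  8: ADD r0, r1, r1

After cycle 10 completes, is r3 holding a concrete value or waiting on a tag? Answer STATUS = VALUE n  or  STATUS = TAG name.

cycle 1: issue SUB r1<-Add1 // r0:3,r1:Add1,r2:5,r3:5
cycle 2: issue ADD r1<-Add2 // r0:3,r1:Add2,r2:5,r3:5
cycle 3: issue MUL r1<-Mul1 // r0:3,r1:Mul1,r2:5,r3:5
cycle 4: CDB Add1=-3; issue SUB r3<-Add1 // r0:3,r1:Mul1,r2:5,r3:Add1
cycle 5: stall // r0:3,r1:Mul1,r2:5,r3:Add1
cycle 6: stall // r0:3,r1:Mul1,r2:5,r3:Add1
cycle 7: CDB Add2=2; issue ADD r2<-Add2 // r0:3,r1:Mul1,r2:Add2,r3:Add1
cycle 8: CDB Mul1=9; stall // r0:3,r1:9,r2:Add2,r3:Add1
cycle 9: stall // r0:3,r1:9,r2:Add2,r3:Add1
cycle 10: stall // r0:3,r1:9,r2:Add2,r3:Add1

STATUS = TAG Add1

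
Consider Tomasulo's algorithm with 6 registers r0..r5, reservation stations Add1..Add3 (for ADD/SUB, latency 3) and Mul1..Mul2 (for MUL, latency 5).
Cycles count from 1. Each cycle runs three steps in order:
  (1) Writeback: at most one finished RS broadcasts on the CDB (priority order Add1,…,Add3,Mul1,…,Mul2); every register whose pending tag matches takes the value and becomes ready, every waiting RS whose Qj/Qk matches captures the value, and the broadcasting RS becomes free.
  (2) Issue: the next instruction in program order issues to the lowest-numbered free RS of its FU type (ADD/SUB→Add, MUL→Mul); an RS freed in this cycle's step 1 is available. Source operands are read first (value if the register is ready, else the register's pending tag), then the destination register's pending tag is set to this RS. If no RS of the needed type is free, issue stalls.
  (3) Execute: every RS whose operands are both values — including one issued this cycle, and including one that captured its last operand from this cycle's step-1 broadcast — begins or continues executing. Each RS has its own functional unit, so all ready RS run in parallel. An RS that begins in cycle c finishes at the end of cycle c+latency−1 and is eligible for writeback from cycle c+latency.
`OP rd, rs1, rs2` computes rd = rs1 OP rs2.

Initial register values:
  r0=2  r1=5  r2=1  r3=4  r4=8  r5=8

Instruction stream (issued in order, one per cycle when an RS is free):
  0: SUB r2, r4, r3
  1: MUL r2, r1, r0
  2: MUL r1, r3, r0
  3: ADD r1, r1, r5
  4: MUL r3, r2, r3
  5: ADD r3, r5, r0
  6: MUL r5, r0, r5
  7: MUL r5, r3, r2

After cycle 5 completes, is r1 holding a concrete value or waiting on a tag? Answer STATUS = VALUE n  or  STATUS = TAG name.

c1: issue SUB r2<-Add1 | r0:2,r1:5,r2:Add1,r3:4,r4:8,r5:8
c2: issue MUL r2<-Mul1 | r0:2,r1:5,r2:Mul1,r3:4,r4:8,r5:8
c3: issue MUL r1<-Mul2 | r0:2,r1:Mul2,r2:Mul1,r3:4,r4:8,r5:8
c4: CDB Add1=4; issue ADD r1<-Add1 | r0:2,r1:Add1,r2:Mul1,r3:4,r4:8,r5:8
c5: stall | r0:2,r1:Add1,r2:Mul1,r3:4,r4:8,r5:8

STATUS = TAG Add1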